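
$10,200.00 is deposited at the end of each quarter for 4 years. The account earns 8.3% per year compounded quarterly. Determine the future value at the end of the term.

This is an ordinary annuity: 16 deposits of $10,200.00 at the end of each quarter.
Periodic rate r = 0.083/4 per quarter; n is counted in quarters.
FV = PMT × [((1+r)^n − 1)/r] = 10,200 × [(1+r)^16 − 1] / r = $191,231.81

$191,231.81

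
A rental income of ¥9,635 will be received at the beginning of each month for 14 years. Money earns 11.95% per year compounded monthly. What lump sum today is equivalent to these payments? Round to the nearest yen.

¥792,245

This is an annuity due: 168 payments of ¥9,635 at the beginning of each month.
Periodic rate r = 0.1195/12 per month; n is counted in months.
PV = PMT × [(1 − (1+r)^−n)/r] × (1+r) = 9,635 × [1 − (1+r)^−168] / r × (1+r) = ¥792,245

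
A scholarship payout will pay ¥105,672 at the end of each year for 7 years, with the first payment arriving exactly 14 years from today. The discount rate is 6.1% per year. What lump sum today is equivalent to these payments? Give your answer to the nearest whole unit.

¥272,231

Ordinary annuity of 7 payments, first payment at period 14.
Periodic rate r = 0.061 per year.
The ordinary-annuity PV formula values the stream one period before the first payment (period 13); discount that back 13 periods:
PV₀ = 105,672 × [1 − (1+r)^−7] / r × (1+r)^−13 = ¥272,231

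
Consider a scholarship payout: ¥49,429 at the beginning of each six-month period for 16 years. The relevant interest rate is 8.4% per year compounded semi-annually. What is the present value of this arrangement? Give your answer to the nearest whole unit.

¥897,585

This is an annuity due: 32 payments of ¥49,429 at the beginning of each six-month period.
Periodic rate r = 0.084/2 per half-year; n is counted in half-years.
PV = PMT × [(1 − (1+r)^−n)/r] × (1+r) = 49,429 × [1 − (1+r)^−32] / r × (1+r) = ¥897,585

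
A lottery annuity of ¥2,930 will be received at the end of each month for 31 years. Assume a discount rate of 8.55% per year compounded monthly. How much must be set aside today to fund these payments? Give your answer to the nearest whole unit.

This is an ordinary annuity: 372 payments of ¥2,930 at the end of each month.
Periodic rate r = 0.0855/12 per month; n is counted in months.
PV = PMT × [(1 − (1+r)^−n)/r] = 2,930 × [1 − (1+r)^−372] / r = ¥381,915

¥381,915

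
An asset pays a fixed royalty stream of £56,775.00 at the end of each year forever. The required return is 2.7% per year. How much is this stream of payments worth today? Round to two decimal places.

Periodic rate r = 0.027 per year.
Level perpetuity: PV = PMT / r = 56,775 / (0.027) = £2,102,777.78.

£2,102,777.78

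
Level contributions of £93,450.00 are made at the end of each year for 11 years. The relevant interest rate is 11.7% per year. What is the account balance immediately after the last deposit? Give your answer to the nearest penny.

£1,898,886.99

This is an ordinary annuity: 11 deposits of £93,450.00 at the end of each year.
Periodic rate r = 0.117 per year.
FV = PMT × [((1+r)^n − 1)/r] = 93,450 × [(1+r)^11 − 1] / r = £1,898,886.99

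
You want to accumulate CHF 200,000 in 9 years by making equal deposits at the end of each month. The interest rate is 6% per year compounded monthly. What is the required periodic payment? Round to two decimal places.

CHF 1,401.15

Level ordinary annuity; solve FV = PMT × [((1+r)^n − 1)/r] for PMT.
Periodic rate r = 0.06/12 per month; n is counted in months.
With n = 108: PMT = 200,000 / ([((1+r)^n − 1)/r]) = CHF 1,401.15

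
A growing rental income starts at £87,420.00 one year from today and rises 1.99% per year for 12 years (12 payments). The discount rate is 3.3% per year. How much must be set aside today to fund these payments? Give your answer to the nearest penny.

Periodic rate r = 0.033 per year.
Growing ordinary annuity: PV = PMT₁ × [1 − ((1+g)/(1+r))^n] / (r − g) = 87,420 × [1 − ((1+0.0199)/(1+r))^12] / (r − 0.0199) = £947,606.70.

£947,606.70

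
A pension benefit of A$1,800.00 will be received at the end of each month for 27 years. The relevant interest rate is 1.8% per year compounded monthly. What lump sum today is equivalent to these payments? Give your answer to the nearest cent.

A$461,633.01

This is an ordinary annuity: 324 payments of A$1,800.00 at the end of each month.
Periodic rate r = 0.018/12 per month; n is counted in months.
PV = PMT × [(1 − (1+r)^−n)/r] = 1,800 × [1 − (1+r)^−324] / r = A$461,633.01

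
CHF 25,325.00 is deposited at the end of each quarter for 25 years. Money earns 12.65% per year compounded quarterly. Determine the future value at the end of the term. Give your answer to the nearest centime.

This is an ordinary annuity: 100 deposits of CHF 25,325.00 at the end of each quarter.
Periodic rate r = 0.1265/4 per quarter; n is counted in quarters.
FV = PMT × [((1+r)^n − 1)/r] = 25,325 × [(1+r)^100 − 1] / r = CHF 17,217,132.69

CHF 17,217,132.69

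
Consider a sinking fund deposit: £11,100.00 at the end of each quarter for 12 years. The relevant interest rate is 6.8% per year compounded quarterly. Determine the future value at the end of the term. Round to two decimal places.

£813,551.16

This is an ordinary annuity: 48 deposits of £11,100.00 at the end of each quarter.
Periodic rate r = 0.068/4 per quarter; n is counted in quarters.
FV = PMT × [((1+r)^n − 1)/r] = 11,100 × [(1+r)^48 − 1] / r = £813,551.16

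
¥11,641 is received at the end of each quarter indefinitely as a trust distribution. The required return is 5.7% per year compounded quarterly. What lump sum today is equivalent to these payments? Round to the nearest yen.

Periodic rate r = 0.057/4 per quarter.
Level perpetuity: PV = PMT / r = 11,641 / (0.057/4) = ¥816,912.

¥816,912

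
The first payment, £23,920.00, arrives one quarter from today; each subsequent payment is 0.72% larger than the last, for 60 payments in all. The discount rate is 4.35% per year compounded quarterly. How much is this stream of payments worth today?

Periodic rate r = 0.0435/4 per quarter; n is counted in quarters.
Growing ordinary annuity: PV = PMT₁ × [1 − ((1+g)/(1+r))^n] / (r − g) = 23,920 × [1 − ((1+0.0072)/(1+r))^60] / (r − 0.0072) = £1,277,665.62.

£1,277,665.62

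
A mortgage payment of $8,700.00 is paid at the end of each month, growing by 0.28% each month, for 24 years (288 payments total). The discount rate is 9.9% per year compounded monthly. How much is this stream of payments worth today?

$1,261,212.09

Periodic rate r = 0.099/12 per month; n is counted in months.
Growing ordinary annuity: PV = PMT₁ × [1 − ((1+g)/(1+r))^n] / (r − g) = 8,700 × [1 − ((1+0.0028)/(1+r))^288] / (r − 0.0028) = $1,261,212.09.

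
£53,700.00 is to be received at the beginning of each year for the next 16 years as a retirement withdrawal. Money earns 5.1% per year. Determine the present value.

£607,339.10

This is an annuity due: 16 payments of £53,700.00 at the beginning of each year.
Periodic rate r = 0.051 per year.
PV = PMT × [(1 − (1+r)^−n)/r] × (1+r) = 53,700 × [1 − (1+r)^−16] / r × (1+r) = £607,339.10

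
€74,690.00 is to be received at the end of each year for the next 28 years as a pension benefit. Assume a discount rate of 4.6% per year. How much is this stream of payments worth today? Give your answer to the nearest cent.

€1,162,784.24

This is an ordinary annuity: 28 payments of €74,690.00 at the end of each year.
Periodic rate r = 0.046 per year.
PV = PMT × [(1 − (1+r)^−n)/r] = 74,690 × [1 − (1+r)^−28] / r = €1,162,784.24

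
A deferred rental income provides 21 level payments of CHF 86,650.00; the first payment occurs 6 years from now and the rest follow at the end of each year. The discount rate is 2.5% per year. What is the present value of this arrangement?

Ordinary annuity of 21 payments, first payment at period 6.
Periodic rate r = 0.025 per year.
The ordinary-annuity PV formula values the stream one period before the first payment (period 5); discount that back 5 periods:
PV₀ = 86,650 × [1 − (1+r)^−21] / r × (1+r)^−5 = CHF 1,239,509.42

CHF 1,239,509.42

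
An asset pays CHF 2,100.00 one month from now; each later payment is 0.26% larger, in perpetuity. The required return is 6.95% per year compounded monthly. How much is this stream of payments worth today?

CHF 657,963.45

Periodic rate r = 0.0695/12 per month.
Growing perpetuity (Gordon): PV = PMT₁ / (r − g) = 2,100 / (r − 0.0026) = CHF 657,963.45.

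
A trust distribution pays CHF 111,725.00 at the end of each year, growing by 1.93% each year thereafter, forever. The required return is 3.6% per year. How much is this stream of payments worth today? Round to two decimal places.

CHF 6,690,119.76

Periodic rate r = 0.036 per year.
Growing perpetuity (Gordon): PV = PMT₁ / (r − g) = 111,725 / (r − 0.0193) = CHF 6,690,119.76.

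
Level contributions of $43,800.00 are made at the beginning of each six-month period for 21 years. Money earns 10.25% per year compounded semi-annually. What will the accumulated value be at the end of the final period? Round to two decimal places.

$6,432,150.61

This is an annuity due: 42 deposits of $43,800.00 at the beginning of each six-month period.
Periodic rate r = 0.1025/2 per half-year; n is counted in half-years.
FV = PMT × [((1+r)^n − 1)/r] × (1+r) = 43,800 × [(1+r)^42 − 1] / r × (1+r) = $6,432,150.61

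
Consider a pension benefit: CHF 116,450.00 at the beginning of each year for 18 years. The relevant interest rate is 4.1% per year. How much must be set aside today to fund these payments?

CHF 1,522,218.07

This is an annuity due: 18 payments of CHF 116,450.00 at the beginning of each year.
Periodic rate r = 0.041 per year.
PV = PMT × [(1 − (1+r)^−n)/r] × (1+r) = 116,450 × [1 − (1+r)^−18] / r × (1+r) = CHF 1,522,218.07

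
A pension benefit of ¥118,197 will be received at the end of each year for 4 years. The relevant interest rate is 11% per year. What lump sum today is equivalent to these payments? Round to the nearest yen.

This is an ordinary annuity: 4 payments of ¥118,197 at the end of each year.
Periodic rate r = 0.11 per year.
PV = PMT × [(1 − (1+r)^−n)/r] = 118,197 × [1 − (1+r)^−4] / r = ¥366,700

¥366,700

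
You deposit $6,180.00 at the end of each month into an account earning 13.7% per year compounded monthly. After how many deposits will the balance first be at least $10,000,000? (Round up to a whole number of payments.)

262 payments

Periodic rate r = 0.137/12 per month; n is counted in months.
Ordinary annuity FV: 10,000,000 = 6,180 × [((1+r)^n − 1)/r].
(1+r)^n = 1 + 10,000,000 × r / 6,180, so n = ln(1 + 10,000,000·r/6,180) / ln(1+r) = 261.55.
Round up to a whole number of payments: n = 262.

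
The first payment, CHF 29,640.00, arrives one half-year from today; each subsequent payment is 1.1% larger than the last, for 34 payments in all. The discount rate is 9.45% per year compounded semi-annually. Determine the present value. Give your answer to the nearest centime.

Periodic rate r = 0.0945/2 per half-year; n is counted in half-years.
Growing ordinary annuity: PV = PMT₁ × [1 − ((1+g)/(1+r))^n] / (r − g) = 29,640 × [1 − ((1+0.011)/(1+r))^34] / (r − 0.011) = CHF 570,825.75.

CHF 570,825.75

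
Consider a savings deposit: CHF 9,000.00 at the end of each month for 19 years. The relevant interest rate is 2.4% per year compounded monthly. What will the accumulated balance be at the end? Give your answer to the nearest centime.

CHF 2,596,644.05

This is an ordinary annuity: 228 deposits of CHF 9,000.00 at the end of each month.
Periodic rate r = 0.024/12 per month; n is counted in months.
FV = PMT × [((1+r)^n − 1)/r] = 9,000 × [(1+r)^228 − 1] / r = CHF 2,596,644.05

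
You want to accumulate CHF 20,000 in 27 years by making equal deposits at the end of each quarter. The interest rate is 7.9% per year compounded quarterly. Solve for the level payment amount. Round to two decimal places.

CHF 54.36

Level ordinary annuity; solve FV = PMT × [((1+r)^n − 1)/r] for PMT.
Periodic rate r = 0.079/4 per quarter; n is counted in quarters.
With n = 108: PMT = 20,000 / ([((1+r)^n − 1)/r]) = CHF 54.36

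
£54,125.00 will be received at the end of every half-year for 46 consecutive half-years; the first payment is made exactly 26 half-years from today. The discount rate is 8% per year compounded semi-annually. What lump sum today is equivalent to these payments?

Ordinary annuity of 46 payments, first payment at period 26.
Periodic rate r = 0.08/2 per half-year; n is counted in half-years.
The ordinary-annuity PV formula values the stream one period before the first payment (period 25); discount that back 25 periods:
PV₀ = 54,125 × [1 − (1+r)^−46] / r × (1+r)^−25 = £424,025.23

£424,025.23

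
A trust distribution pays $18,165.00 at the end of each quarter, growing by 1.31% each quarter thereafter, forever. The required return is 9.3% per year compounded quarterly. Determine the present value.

Periodic rate r = 0.093/4 per quarter.
Growing perpetuity (Gordon): PV = PMT₁ / (r − g) = 18,165 / (r − 0.0131) = $1,789,655.17.

$1,789,655.17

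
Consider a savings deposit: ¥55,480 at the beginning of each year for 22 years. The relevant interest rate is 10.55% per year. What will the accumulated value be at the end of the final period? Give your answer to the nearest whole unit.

¥4,699,874

This is an annuity due: 22 deposits of ¥55,480 at the beginning of each year.
Periodic rate r = 0.1055 per year.
FV = PMT × [((1+r)^n − 1)/r] × (1+r) = 55,480 × [(1+r)^22 − 1] / r × (1+r) = ¥4,699,874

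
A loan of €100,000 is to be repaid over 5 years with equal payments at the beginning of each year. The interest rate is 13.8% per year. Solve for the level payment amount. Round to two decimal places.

€25,473.17

Level annuity due; solve PV = PMT × [(1 − (1+r)^−n)/r] × (1+r) for PMT.
Periodic rate r = 0.138 per year.
With n = 5: PMT = 100,000 / ([(1 − (1+r)^−n)/r] × (1+r)) = €25,473.17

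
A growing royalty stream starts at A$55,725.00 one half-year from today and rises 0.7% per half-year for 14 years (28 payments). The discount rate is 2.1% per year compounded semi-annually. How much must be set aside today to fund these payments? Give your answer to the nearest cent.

Periodic rate r = 0.021/2 per half-year; n is counted in half-years.
Growing ordinary annuity: PV = PMT₁ × [1 − ((1+g)/(1+r))^n] / (r − g) = 55,725 × [1 − ((1+0.007)/(1+r))^28] / (r − 0.007) = A$1,474,008.23.

A$1,474,008.23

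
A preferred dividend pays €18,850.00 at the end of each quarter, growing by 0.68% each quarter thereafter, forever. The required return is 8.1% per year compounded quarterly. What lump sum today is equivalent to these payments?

Periodic rate r = 0.081/4 per quarter.
Growing perpetuity (Gordon): PV = PMT₁ / (r − g) = 18,850 / (r − 0.0068) = €1,401,486.99.

€1,401,486.99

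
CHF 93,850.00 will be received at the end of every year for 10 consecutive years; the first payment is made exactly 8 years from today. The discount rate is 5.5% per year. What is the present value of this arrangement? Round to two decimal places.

CHF 486,297.05

Ordinary annuity of 10 payments, first payment at period 8.
Periodic rate r = 0.055 per year.
The ordinary-annuity PV formula values the stream one period before the first payment (period 7); discount that back 7 periods:
PV₀ = 93,850 × [1 − (1+r)^−10] / r × (1+r)^−7 = CHF 486,297.05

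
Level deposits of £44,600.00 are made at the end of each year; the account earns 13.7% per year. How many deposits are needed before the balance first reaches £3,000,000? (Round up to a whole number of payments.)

Periodic rate r = 0.137 per year.
Ordinary annuity FV: 3,000,000 = 44,600 × [((1+r)^n − 1)/r].
(1+r)^n = 1 + 3,000,000 × r / 44,600, so n = ln(1 + 3,000,000·r/44,600) / ln(1+r) = 18.10.
Round up to a whole number of payments: n = 19.

19 payments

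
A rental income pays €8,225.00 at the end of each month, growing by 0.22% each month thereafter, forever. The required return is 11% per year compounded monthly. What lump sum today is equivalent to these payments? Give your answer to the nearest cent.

€1,180,622.01

Periodic rate r = 0.11/12 per month.
Growing perpetuity (Gordon): PV = PMT₁ / (r − g) = 8,225 / (r − 0.0022) = €1,180,622.01.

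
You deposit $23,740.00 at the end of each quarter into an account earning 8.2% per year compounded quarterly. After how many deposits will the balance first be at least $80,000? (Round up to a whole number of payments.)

4 payments

Periodic rate r = 0.082/4 per quarter; n is counted in quarters.
Ordinary annuity FV: 80,000 = 23,740 × [((1+r)^n − 1)/r].
(1+r)^n = 1 + 80,000 × r / 23,740, so n = ln(1 + 80,000·r/23,740) / ln(1+r) = 3.29.
Round up to a whole number of payments: n = 4.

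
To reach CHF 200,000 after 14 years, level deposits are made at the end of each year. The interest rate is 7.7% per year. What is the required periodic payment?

CHF 8,438.31

Level ordinary annuity; solve FV = PMT × [((1+r)^n − 1)/r] for PMT.
Periodic rate r = 0.077 per year.
With n = 14: PMT = 200,000 / ([((1+r)^n − 1)/r]) = CHF 8,438.31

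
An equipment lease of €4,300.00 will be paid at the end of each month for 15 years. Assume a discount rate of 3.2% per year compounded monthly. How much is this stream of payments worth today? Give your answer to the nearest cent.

This is an ordinary annuity: 180 payments of €4,300.00 at the end of each month.
Periodic rate r = 0.032/12 per month; n is counted in months.
PV = PMT × [(1 − (1+r)^−n)/r] = 4,300 × [1 − (1+r)^−180] / r = €614,074.13

€614,074.13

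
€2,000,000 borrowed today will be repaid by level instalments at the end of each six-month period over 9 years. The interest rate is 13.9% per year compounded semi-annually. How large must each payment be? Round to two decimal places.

€198,108.30

Level ordinary annuity; solve PV = PMT × [(1 − (1+r)^−n)/r] for PMT.
Periodic rate r = 0.139/2 per half-year; n is counted in half-years.
With n = 18: PMT = 2,000,000 / ([(1 − (1+r)^−n)/r]) = €198,108.30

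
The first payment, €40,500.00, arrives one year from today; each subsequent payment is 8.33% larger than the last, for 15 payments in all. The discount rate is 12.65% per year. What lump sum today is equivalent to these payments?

€416,023.81

Periodic rate r = 0.1265 per year.
Growing ordinary annuity: PV = PMT₁ × [1 − ((1+g)/(1+r))^n] / (r − g) = 40,500 × [1 − ((1+0.0833)/(1+r))^15] / (r − 0.0833) = €416,023.81.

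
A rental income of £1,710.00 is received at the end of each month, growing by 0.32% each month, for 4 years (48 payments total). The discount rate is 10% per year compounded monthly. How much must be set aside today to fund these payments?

Periodic rate r = 0.1/12 per month; n is counted in months.
Growing ordinary annuity: PV = PMT₁ × [1 − ((1+g)/(1+r))^n] / (r − g) = 1,710 × [1 − ((1+0.0032)/(1+r))^48] / (r − 0.0032) = £72,381.60.

£72,381.60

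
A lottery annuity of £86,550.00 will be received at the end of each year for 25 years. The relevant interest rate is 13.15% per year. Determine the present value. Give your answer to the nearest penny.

£628,184.84

This is an ordinary annuity: 25 payments of £86,550.00 at the end of each year.
Periodic rate r = 0.1315 per year.
PV = PMT × [(1 − (1+r)^−n)/r] = 86,550 × [1 − (1+r)^−25] / r = £628,184.84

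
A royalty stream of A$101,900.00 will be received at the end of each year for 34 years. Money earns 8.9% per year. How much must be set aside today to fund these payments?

A$1,081,871.87

This is an ordinary annuity: 34 payments of A$101,900.00 at the end of each year.
Periodic rate r = 0.089 per year.
PV = PMT × [(1 − (1+r)^−n)/r] = 101,900 × [1 − (1+r)^−34] / r = A$1,081,871.87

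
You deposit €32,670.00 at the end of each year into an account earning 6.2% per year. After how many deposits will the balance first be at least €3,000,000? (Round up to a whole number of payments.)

Periodic rate r = 0.062 per year.
Ordinary annuity FV: 3,000,000 = 32,670 × [((1+r)^n − 1)/r].
(1+r)^n = 1 + 3,000,000 × r / 32,670, so n = ln(1 + 3,000,000·r/32,670) / ln(1+r) = 31.60.
Round up to a whole number of payments: n = 32.

32 payments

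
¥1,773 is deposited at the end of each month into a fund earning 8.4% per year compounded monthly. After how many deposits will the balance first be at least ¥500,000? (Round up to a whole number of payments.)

157 payments

Periodic rate r = 0.084/12 per month; n is counted in months.
Ordinary annuity FV: 500,000 = 1,773 × [((1+r)^n − 1)/r].
(1+r)^n = 1 + 500,000 × r / 1,773, so n = ln(1 + 500,000·r/1,773) / ln(1+r) = 156.25.
Round up to a whole number of payments: n = 157.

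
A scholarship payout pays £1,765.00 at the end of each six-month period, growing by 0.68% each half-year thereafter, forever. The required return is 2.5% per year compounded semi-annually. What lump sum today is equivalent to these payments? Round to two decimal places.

£309,649.12

Periodic rate r = 0.025/2 per half-year.
Growing perpetuity (Gordon): PV = PMT₁ / (r − g) = 1,765 / (r − 0.0068) = £309,649.12.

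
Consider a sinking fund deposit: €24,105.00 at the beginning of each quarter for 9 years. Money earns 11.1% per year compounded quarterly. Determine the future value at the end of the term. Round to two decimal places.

This is an annuity due: 36 deposits of €24,105.00 at the beginning of each quarter.
Periodic rate r = 0.111/4 per quarter; n is counted in quarters.
FV = PMT × [((1+r)^n − 1)/r] × (1+r) = 24,105 × [(1+r)^36 − 1] / r × (1+r) = €1,498,805.41

€1,498,805.41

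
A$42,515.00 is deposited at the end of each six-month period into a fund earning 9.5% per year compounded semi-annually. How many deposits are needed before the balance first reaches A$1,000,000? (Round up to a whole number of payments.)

Periodic rate r = 0.095/2 per half-year; n is counted in half-years.
Ordinary annuity FV: 1,000,000 = 42,515 × [((1+r)^n − 1)/r].
(1+r)^n = 1 + 1,000,000 × r / 42,515, so n = ln(1 + 1,000,000·r/42,515) / ln(1+r) = 16.16.
Round up to a whole number of payments: n = 17.

17 payments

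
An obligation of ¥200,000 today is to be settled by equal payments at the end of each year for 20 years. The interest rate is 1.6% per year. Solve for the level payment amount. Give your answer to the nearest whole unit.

Level ordinary annuity; solve PV = PMT × [(1 − (1+r)^−n)/r] for PMT.
Periodic rate r = 0.016 per year.
With n = 20: PMT = 200,000 / ([(1 − (1+r)^−n)/r]) = ¥11,764

¥11,764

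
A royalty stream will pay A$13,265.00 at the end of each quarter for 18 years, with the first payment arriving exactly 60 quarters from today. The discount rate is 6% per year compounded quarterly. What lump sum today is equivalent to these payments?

Ordinary annuity of 72 payments, first payment at period 60.
Periodic rate r = 0.06/4 per quarter; n is counted in quarters.
The ordinary-annuity PV formula values the stream one period before the first payment (period 59); discount that back 59 periods:
PV₀ = 13,265 × [1 − (1+r)^−72] / r × (1+r)^−59 = A$241,617.03

A$241,617.03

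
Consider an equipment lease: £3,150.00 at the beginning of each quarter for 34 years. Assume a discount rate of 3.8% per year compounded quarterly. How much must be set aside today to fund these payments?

£242,209.44

This is an annuity due: 136 payments of £3,150.00 at the beginning of each quarter.
Periodic rate r = 0.038/4 per quarter; n is counted in quarters.
PV = PMT × [(1 − (1+r)^−n)/r] × (1+r) = 3,150 × [1 − (1+r)^−136] / r × (1+r) = £242,209.44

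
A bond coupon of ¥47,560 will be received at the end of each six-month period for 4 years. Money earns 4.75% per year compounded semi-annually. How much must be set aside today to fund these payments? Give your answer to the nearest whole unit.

This is an ordinary annuity: 8 payments of ¥47,560 at the end of each six-month period.
Periodic rate r = 0.0475/2 per half-year; n is counted in half-years.
PV = PMT × [(1 − (1+r)^−n)/r] = 47,560 × [1 − (1+r)^−8] / r = ¥342,837

¥342,837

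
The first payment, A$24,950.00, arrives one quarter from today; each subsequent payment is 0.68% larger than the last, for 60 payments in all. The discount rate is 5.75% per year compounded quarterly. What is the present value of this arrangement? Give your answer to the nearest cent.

A$1,193,009.74

Periodic rate r = 0.0575/4 per quarter; n is counted in quarters.
Growing ordinary annuity: PV = PMT₁ × [1 − ((1+g)/(1+r))^n] / (r − g) = 24,950 × [1 − ((1+0.0068)/(1+r))^60] / (r − 0.0068) = A$1,193,009.74.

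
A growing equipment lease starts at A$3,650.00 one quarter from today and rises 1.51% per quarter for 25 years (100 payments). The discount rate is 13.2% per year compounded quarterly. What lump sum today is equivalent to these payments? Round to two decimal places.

A$168,405.54

Periodic rate r = 0.132/4 per quarter; n is counted in quarters.
Growing ordinary annuity: PV = PMT₁ × [1 − ((1+g)/(1+r))^n] / (r − g) = 3,650 × [1 − ((1+0.0151)/(1+r))^100] / (r − 0.0151) = A$168,405.54.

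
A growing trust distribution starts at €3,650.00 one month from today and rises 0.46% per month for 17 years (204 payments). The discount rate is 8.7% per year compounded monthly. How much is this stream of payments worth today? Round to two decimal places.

€572,628.60

Periodic rate r = 0.087/12 per month; n is counted in months.
Growing ordinary annuity: PV = PMT₁ × [1 − ((1+g)/(1+r))^n] / (r − g) = 3,650 × [1 − ((1+0.0046)/(1+r))^204] / (r − 0.0046) = €572,628.60.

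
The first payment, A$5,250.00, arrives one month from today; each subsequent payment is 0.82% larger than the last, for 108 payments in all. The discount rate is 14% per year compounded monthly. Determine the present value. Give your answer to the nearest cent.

A$469,109.77

Periodic rate r = 0.14/12 per month; n is counted in months.
Growing ordinary annuity: PV = PMT₁ × [1 − ((1+g)/(1+r))^n] / (r − g) = 5,250 × [1 − ((1+0.0082)/(1+r))^108] / (r − 0.0082) = A$469,109.77.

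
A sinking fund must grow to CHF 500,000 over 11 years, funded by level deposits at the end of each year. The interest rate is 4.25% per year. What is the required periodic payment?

CHF 36,596.69

Level ordinary annuity; solve FV = PMT × [((1+r)^n − 1)/r] for PMT.
Periodic rate r = 0.0425 per year.
With n = 11: PMT = 500,000 / ([((1+r)^n − 1)/r]) = CHF 36,596.69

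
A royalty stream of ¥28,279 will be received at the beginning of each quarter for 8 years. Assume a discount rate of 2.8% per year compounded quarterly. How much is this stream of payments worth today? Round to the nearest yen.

¥813,875

This is an annuity due: 32 payments of ¥28,279 at the beginning of each quarter.
Periodic rate r = 0.028/4 per quarter; n is counted in quarters.
PV = PMT × [(1 − (1+r)^−n)/r] × (1+r) = 28,279 × [1 − (1+r)^−32] / r × (1+r) = ¥813,875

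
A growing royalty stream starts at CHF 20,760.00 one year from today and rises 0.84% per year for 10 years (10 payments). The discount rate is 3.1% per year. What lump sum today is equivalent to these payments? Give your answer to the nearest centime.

CHF 182,613.20

Periodic rate r = 0.031 per year.
Growing ordinary annuity: PV = PMT₁ × [1 − ((1+g)/(1+r))^n] / (r − g) = 20,760 × [1 − ((1+0.0084)/(1+r))^10] / (r − 0.0084) = CHF 182,613.20.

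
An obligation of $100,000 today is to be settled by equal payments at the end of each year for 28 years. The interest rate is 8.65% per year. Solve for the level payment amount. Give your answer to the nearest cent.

Level ordinary annuity; solve PV = PMT × [(1 − (1+r)^−n)/r] for PMT.
Periodic rate r = 0.0865 per year.
With n = 28: PMT = 100,000 / ([(1 − (1+r)^−n)/r]) = $9,589.66

$9,589.66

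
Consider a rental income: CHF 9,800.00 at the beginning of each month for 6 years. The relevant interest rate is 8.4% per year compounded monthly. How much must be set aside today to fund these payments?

CHF 556,629.90

This is an annuity due: 72 payments of CHF 9,800.00 at the beginning of each month.
Periodic rate r = 0.084/12 per month; n is counted in months.
PV = PMT × [(1 − (1+r)^−n)/r] × (1+r) = 9,800 × [1 − (1+r)^−72] / r × (1+r) = CHF 556,629.90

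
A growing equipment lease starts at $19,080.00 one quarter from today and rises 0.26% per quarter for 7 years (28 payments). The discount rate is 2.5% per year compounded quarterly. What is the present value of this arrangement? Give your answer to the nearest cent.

Periodic rate r = 0.025/4 per quarter; n is counted in quarters.
Growing ordinary annuity: PV = PMT₁ × [1 − ((1+g)/(1+r))^n] / (r − g) = 19,080 × [1 − ((1+0.0026)/(1+r))^28] / (r − 0.0026) = $505,722.17.

$505,722.17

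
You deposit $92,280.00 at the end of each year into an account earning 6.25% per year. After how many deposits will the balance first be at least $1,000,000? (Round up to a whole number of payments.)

9 payments

Periodic rate r = 0.0625 per year.
Ordinary annuity FV: 1,000,000 = 92,280 × [((1+r)^n − 1)/r].
(1+r)^n = 1 + 1,000,000 × r / 92,280, so n = ln(1 + 1,000,000·r/92,280) / ln(1+r) = 8.53.
Round up to a whole number of payments: n = 9.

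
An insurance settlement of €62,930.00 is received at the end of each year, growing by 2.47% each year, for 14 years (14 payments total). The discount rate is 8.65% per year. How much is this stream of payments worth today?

€569,738.43

Periodic rate r = 0.0865 per year.
Growing ordinary annuity: PV = PMT₁ × [1 − ((1+g)/(1+r))^n] / (r − g) = 62,930 × [1 − ((1+0.0247)/(1+r))^14] / (r − 0.0247) = €569,738.43.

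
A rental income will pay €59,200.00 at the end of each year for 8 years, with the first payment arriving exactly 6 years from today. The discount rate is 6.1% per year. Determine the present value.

€272,335.94

Ordinary annuity of 8 payments, first payment at period 6.
Periodic rate r = 0.061 per year.
The ordinary-annuity PV formula values the stream one period before the first payment (period 5); discount that back 5 periods:
PV₀ = 59,200 × [1 − (1+r)^−8] / r × (1+r)^−5 = €272,335.94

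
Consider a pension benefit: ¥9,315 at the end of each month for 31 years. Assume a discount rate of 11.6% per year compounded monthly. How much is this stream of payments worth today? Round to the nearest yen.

This is an ordinary annuity: 372 payments of ¥9,315 at the end of each month.
Periodic rate r = 0.116/12 per month; n is counted in months.
PV = PMT × [(1 − (1+r)^−n)/r] = 9,315 × [1 − (1+r)^−372] / r = ¥936,725

¥936,725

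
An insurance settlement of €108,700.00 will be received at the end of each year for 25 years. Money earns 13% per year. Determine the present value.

This is an ordinary annuity: 25 payments of €108,700.00 at the end of each year.
Periodic rate r = 0.13 per year.
PV = PMT × [(1 − (1+r)^−n)/r] = 108,700 × [1 − (1+r)^−25] / r = €796,769.37

€796,769.37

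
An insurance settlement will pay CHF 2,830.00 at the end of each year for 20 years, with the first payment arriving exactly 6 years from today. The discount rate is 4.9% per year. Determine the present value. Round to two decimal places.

Ordinary annuity of 20 payments, first payment at period 6.
Periodic rate r = 0.049 per year.
The ordinary-annuity PV formula values the stream one period before the first payment (period 5); discount that back 5 periods:
PV₀ = 2,830 × [1 − (1+r)^−20] / r × (1+r)^−5 = CHF 28,002.35

CHF 28,002.35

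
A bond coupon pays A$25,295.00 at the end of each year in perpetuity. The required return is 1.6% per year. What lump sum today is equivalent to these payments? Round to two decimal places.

Periodic rate r = 0.016 per year.
Level perpetuity: PV = PMT / r = 25,295 / (0.016) = A$1,580,937.50.

A$1,580,937.50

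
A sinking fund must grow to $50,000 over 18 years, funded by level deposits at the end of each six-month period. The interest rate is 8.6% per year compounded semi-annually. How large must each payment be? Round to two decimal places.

$605.23

Level ordinary annuity; solve FV = PMT × [((1+r)^n − 1)/r] for PMT.
Periodic rate r = 0.086/2 per half-year; n is counted in half-years.
With n = 36: PMT = 50,000 / ([((1+r)^n − 1)/r]) = $605.23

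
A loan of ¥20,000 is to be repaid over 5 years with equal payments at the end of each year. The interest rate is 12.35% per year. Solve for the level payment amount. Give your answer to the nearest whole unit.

¥5,596

Level ordinary annuity; solve PV = PMT × [(1 − (1+r)^−n)/r] for PMT.
Periodic rate r = 0.1235 per year.
With n = 5: PMT = 20,000 / ([(1 − (1+r)^−n)/r]) = ¥5,596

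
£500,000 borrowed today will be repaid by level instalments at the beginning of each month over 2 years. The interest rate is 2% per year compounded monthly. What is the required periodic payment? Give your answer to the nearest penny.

Level annuity due; solve PV = PMT × [(1 − (1+r)^−n)/r] × (1+r) for PMT.
Periodic rate r = 0.02/12 per month; n is counted in months.
With n = 24: PMT = 500,000 / ([(1 − (1+r)^−n)/r] × (1+r)) = £21,234.74

£21,234.74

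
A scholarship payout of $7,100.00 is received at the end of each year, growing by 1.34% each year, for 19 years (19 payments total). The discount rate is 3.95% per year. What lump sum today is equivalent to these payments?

$104,231.58

Periodic rate r = 0.0395 per year.
Growing ordinary annuity: PV = PMT₁ × [1 − ((1+g)/(1+r))^n] / (r − g) = 7,100 × [1 − ((1+0.0134)/(1+r))^19] / (r − 0.0134) = $104,231.58.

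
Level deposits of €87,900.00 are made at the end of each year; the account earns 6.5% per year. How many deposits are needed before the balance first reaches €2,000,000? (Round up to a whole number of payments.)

15 payments

Periodic rate r = 0.065 per year.
Ordinary annuity FV: 2,000,000 = 87,900 × [((1+r)^n − 1)/r].
(1+r)^n = 1 + 2,000,000 × r / 87,900, so n = ln(1 + 2,000,000·r/87,900) / ln(1+r) = 14.42.
Round up to a whole number of payments: n = 15.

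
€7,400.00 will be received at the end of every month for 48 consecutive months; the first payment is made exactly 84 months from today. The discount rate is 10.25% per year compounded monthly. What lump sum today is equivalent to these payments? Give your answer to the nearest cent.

€143,349.17

Ordinary annuity of 48 payments, first payment at period 84.
Periodic rate r = 0.1025/12 per month; n is counted in months.
The ordinary-annuity PV formula values the stream one period before the first payment (period 83); discount that back 83 periods:
PV₀ = 7,400 × [1 − (1+r)^−48] / r × (1+r)^−83 = €143,349.17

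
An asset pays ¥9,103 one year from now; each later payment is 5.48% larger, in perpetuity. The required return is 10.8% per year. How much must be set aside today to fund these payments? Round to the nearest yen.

Periodic rate r = 0.108 per year.
Growing perpetuity (Gordon): PV = PMT₁ / (r − g) = 9,103 / (r − 0.0548) = ¥171,109.

¥171,109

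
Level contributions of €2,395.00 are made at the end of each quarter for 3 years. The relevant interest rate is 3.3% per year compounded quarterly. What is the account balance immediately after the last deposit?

€30,080.61

This is an ordinary annuity: 12 deposits of €2,395.00 at the end of each quarter.
Periodic rate r = 0.033/4 per quarter; n is counted in quarters.
FV = PMT × [((1+r)^n − 1)/r] = 2,395 × [(1+r)^12 − 1] / r = €30,080.61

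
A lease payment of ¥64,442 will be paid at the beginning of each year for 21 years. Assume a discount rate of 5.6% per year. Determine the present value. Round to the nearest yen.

¥828,199

This is an annuity due: 21 payments of ¥64,442 at the beginning of each year.
Periodic rate r = 0.056 per year.
PV = PMT × [(1 − (1+r)^−n)/r] × (1+r) = 64,442 × [1 − (1+r)^−21] / r × (1+r) = ¥828,199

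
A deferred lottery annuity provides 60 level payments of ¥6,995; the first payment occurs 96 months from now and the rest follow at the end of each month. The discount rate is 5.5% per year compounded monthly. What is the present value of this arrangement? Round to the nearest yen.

Ordinary annuity of 60 payments, first payment at period 96.
Periodic rate r = 0.055/12 per month; n is counted in months.
The ordinary-annuity PV formula values the stream one period before the first payment (period 95); discount that back 95 periods:
PV₀ = 6,995 × [1 − (1+r)^−60] / r × (1+r)^−95 = ¥237,171

¥237,171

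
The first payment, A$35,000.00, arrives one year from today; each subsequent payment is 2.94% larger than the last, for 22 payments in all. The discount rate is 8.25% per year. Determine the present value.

Periodic rate r = 0.0825 per year.
Growing ordinary annuity: PV = PMT₁ × [1 − ((1+g)/(1+r))^n] / (r − g) = 35,000 × [1 − ((1+0.0294)/(1+r))^22] / (r − 0.0294) = A$441,156.44.

A$441,156.44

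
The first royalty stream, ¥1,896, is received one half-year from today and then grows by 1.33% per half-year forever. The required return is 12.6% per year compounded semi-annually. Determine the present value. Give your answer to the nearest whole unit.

Periodic rate r = 0.126/2 per half-year.
Growing perpetuity (Gordon): PV = PMT₁ / (r − g) = 1,896 / (r − 0.0133) = ¥38,149.

¥38,149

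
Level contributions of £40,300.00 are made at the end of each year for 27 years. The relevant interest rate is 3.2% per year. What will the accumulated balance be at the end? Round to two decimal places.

£1,688,485.28

This is an ordinary annuity: 27 deposits of £40,300.00 at the end of each year.
Periodic rate r = 0.032 per year.
FV = PMT × [((1+r)^n − 1)/r] = 40,300 × [(1+r)^27 − 1] / r = £1,688,485.28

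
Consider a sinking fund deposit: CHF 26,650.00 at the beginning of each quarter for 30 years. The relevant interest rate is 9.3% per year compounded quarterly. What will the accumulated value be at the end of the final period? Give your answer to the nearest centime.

CHF 17,322,627.54

This is an annuity due: 120 deposits of CHF 26,650.00 at the beginning of each quarter.
Periodic rate r = 0.093/4 per quarter; n is counted in quarters.
FV = PMT × [((1+r)^n − 1)/r] × (1+r) = 26,650 × [(1+r)^120 − 1] / r × (1+r) = CHF 17,322,627.54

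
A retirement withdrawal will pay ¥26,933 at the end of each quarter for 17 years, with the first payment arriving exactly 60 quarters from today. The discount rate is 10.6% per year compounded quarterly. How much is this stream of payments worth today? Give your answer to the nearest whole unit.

Ordinary annuity of 68 payments, first payment at period 60.
Periodic rate r = 0.106/4 per quarter; n is counted in quarters.
The ordinary-annuity PV formula values the stream one period before the first payment (period 59); discount that back 59 periods:
PV₀ = 26,933 × [1 − (1+r)^−68] / r × (1+r)^−59 = ¥180,518

¥180,518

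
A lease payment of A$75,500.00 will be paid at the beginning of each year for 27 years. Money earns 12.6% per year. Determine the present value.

This is an annuity due: 27 payments of A$75,500.00 at the beginning of each year.
Periodic rate r = 0.126 per year.
PV = PMT × [(1 − (1+r)^−n)/r] × (1+r) = 75,500 × [1 − (1+r)^−27] / r × (1+r) = A$647,317.22

A$647,317.22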